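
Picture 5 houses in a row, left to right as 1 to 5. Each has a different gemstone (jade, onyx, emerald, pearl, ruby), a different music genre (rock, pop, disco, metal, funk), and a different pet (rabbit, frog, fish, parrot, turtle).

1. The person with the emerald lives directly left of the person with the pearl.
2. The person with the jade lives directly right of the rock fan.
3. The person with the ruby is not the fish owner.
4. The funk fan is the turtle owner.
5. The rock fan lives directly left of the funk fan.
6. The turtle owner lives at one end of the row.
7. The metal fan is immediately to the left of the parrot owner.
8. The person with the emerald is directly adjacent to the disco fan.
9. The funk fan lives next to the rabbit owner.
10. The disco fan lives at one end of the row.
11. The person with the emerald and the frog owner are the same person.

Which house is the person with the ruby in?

Clue 4: the funk fan is in house 5.
From clue 4, the turtle owner must be in house 5.
Clue 5: the rock fan is in house 4.
Clue 9: the rabbit owner is in house 4.
House 1's pet must be fish (nothing else left).
The only pet still possible for house 2 is frog.
The only pet still possible for house 3 is parrot.
Clue 2: the person with the jade is in house 5.
Clue 7: the metal fan is in house 2.
From clue 8, the person with the emerald must be in house 2.
The only gemstone still possible for house 1 is onyx.
House 3's gemstone must be pearl (nothing else left).
House 4 gemstone: only ruby fits.
So house 1 gets disco for music genre.
So house 3 gets pop for music genre.
So: house 1 = onyx/disco/fish, house 2 = emerald/metal/frog, house 3 = pearl/pop/parrot, house 4 = ruby/rock/rabbit, house 5 = jade/funk/turtle.

4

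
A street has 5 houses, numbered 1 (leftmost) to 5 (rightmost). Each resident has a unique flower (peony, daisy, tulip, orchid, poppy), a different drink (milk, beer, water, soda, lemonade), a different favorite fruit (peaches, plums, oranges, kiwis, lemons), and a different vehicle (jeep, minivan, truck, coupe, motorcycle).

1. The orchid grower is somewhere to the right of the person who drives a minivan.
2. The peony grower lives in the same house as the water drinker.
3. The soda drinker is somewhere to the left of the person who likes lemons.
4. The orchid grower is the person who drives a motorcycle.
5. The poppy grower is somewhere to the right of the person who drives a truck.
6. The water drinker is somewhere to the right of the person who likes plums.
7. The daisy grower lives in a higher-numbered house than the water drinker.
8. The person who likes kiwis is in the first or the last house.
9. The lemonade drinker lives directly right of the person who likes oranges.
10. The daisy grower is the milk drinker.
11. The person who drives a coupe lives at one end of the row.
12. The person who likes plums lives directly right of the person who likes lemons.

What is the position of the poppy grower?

From clue 6, the water drinker must be in house 4.
By clue 6, the person who likes plums is in house 3.
Clue 7: the daisy grower is in house 5.
By clue 10, the milk drinker is in house 5.
The person who likes lemons is in house 2 (clue 12).
So house 1 gets tulip for flower.
Clue 2 places the peony grower in house 4.
From clue 3, the soda drinker must be in house 1.
Clue 9 places the lemonade drinker in house 2.
Clue 9: the person who likes oranges is in house 1.
That leaves beer as the drink for house 3.
House 4's favorite fruit must be peaches (nothing else left).
House 5 favorite fruit: only kiwis fits.
The only vehicle still possible for house 4 is jeep.
The only vehicle still possible for house 5 is coupe.
That leaves motorcycle as the vehicle for house 3.
Clue 4: the orchid grower is in house 3.
House 2's flower must be poppy (nothing else left).
By clue 5, the person who drives a truck is in house 1.
That leaves minivan as the vehicle for house 2.
So: house 1 = tulip/soda/oranges/truck, house 2 = poppy/lemonade/lemons/minivan, house 3 = orchid/beer/plums/motorcycle, house 4 = peony/water/peaches/jeep, house 5 = daisy/milk/kiwis/coupe.

2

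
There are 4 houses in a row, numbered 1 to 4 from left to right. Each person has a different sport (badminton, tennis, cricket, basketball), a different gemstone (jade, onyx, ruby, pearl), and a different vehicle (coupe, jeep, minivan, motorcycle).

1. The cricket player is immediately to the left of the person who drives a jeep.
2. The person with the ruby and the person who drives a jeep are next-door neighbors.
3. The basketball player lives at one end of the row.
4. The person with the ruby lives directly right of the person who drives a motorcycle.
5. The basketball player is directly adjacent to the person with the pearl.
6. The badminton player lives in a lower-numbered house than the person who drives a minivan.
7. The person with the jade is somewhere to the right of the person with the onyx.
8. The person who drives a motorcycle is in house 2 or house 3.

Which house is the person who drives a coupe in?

1

House 1's gemstone must be onyx (nothing else left).
House 1 vehicle: only coupe fits.
The basketball player is narrowed to house 1 or 4; consider each.
Placing it in house 4 leads to a contradiction, so it's in house 1.
Clue 5 places the person with the pearl in house 2.
So house 4 gets tennis for sport.
House 2's vehicle must be motorcycle (nothing else left).
From clue 4, the person with the ruby must be in house 3.
So house 4 gets jade for gemstone.
By clue 2, the person who drives a jeep is in house 4.
That leaves minivan as the vehicle for house 3.
From clue 1, the cricket player must be in house 3.
Clue 6: the badminton player is in house 2.
So: house 1 = basketball/onyx/coupe, house 2 = badminton/pearl/motorcycle, house 3 = cricket/ruby/minivan, house 4 = tennis/jade/jeep.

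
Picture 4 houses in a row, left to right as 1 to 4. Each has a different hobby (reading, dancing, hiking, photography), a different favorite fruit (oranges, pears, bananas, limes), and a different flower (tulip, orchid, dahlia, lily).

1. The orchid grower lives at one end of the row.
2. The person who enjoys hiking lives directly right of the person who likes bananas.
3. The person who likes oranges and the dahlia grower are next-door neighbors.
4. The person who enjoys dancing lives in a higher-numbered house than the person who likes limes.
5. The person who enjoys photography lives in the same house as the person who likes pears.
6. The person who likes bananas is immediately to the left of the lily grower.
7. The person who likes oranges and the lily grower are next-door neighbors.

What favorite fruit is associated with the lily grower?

The orchid grower is narrowed to house 1 or 4; consider each.
Placing it in house 4 leads to a contradiction, so it's in house 1.
The person who enjoys dancing is narrowed to house 2 or 3 or 4; consider each.
Placing it in house 2 and house 4 leads to a contradiction, so it's in house 3.
The only favorite fruit still possible for house 4 is pears.
Clue 5 places the person who enjoys photography in house 4.
House 1's hobby must be reading (nothing else left).
The only hobby still possible for house 2 is hiking.
So house 2 gets limes for favorite fruit.
So house 3 gets tulip for flower.
Clue 2 places the person who likes bananas in house 1.
Clue 6 places the lily grower in house 2.
House 3 favorite fruit: only oranges fits.
House 4's flower must be dahlia (nothing else left).
So: house 1 = reading/bananas/orchid, house 2 = hiking/limes/lily, house 3 = dancing/oranges/tulip, house 4 = photography/pears/dahlia.

limes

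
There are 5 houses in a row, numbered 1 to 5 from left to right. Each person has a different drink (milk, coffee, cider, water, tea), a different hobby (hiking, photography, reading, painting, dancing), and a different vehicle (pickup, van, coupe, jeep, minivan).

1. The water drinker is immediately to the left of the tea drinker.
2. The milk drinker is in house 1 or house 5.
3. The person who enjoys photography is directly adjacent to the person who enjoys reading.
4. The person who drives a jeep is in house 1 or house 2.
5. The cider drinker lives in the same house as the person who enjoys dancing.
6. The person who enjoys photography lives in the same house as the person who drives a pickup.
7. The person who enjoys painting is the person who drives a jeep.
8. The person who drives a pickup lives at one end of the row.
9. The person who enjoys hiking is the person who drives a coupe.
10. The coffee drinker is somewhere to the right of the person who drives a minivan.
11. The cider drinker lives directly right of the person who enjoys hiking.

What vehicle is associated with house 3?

The milk drinker is narrowed to house 1 or 5; consider each.
Placing it in house 1 leads to a contradiction, so it's in house 5.
That leaves water as the drink for house 1.
The tea drinker is in house 2 (clue 1).
So house 5 gets photography for hobby.
The person who enjoys reading is in house 4 (clue 3).
The person who drives a pickup is in house 5 (clue 6).
House 1 hobby: only painting fits.
So house 2 gets hiking for hobby.
House 3 hobby: only dancing fits.
So house 4 gets van for vehicle.
By clue 5, the cider drinker is in house 3.
Clue 7 places the person who drives a jeep in house 1.
The person who drives a coupe is in house 2 (clue 9).
House 4's drink must be coffee (nothing else left).
So house 3 gets minivan for vehicle.
So: house 1 = water/painting/jeep, house 2 = tea/hiking/coupe, house 3 = cider/dancing/minivan, house 4 = coffee/reading/van, house 5 = milk/photography/pickup.

minivan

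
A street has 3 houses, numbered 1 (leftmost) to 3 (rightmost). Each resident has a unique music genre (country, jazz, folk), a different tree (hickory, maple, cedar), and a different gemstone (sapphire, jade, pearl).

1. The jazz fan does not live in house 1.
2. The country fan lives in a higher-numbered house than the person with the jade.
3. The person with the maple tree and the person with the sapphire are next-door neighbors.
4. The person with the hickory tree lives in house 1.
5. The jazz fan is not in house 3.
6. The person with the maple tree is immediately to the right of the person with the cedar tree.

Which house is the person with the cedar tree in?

By clue 4, the person with the hickory tree is in house 1.
By clue 5, the jazz fan is in house 2.
House 1 music genre: only folk fits.
So house 3 gets country for music genre.
So house 2 gets cedar for tree.
House 3 tree: only maple fits.
By clue 3, the person with the sapphire is in house 2.
The only gemstone still possible for house 1 is jade.
House 3 gemstone: only pearl fits.
So: house 1 = folk/hickory/jade, house 2 = jazz/cedar/sapphire, house 3 = country/maple/pearl.

2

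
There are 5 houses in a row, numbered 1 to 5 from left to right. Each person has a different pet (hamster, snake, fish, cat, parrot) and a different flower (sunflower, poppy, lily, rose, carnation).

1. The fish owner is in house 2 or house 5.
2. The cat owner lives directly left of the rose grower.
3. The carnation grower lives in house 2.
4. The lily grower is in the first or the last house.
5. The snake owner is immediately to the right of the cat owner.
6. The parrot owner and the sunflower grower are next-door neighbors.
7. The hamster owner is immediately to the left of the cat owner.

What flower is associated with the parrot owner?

poppy

The carnation grower is in house 2 (clue 3).
The only pet still possible for house 1 is hamster.
The cat owner is in house 2 (clue 7).
By clue 2, the rose grower is in house 3.
Clue 5: the snake owner is in house 3.
So house 4 gets parrot for pet.
House 5's pet must be fish (nothing else left).
Clue 6: the sunflower grower is in house 5.
House 1 flower: only lily fits.
House 4 flower: only poppy fits.
So: house 1 = hamster/lily, house 2 = cat/carnation, house 3 = snake/rose, house 4 = parrot/poppy, house 5 = fish/sunflower.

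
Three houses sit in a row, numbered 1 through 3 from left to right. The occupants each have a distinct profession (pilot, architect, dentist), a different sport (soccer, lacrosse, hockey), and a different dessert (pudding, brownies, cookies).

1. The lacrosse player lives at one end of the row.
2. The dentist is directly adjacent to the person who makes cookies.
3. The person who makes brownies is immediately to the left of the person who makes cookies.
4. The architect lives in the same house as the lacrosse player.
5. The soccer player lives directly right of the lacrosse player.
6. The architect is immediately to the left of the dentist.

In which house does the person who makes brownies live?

From clue 5, the soccer player must be in house 2.
By clue 5, the lacrosse player is in house 1.
The architect is in house 1 (clue 6).
From clue 6, the dentist must be in house 2.
The only profession still possible for house 3 is pilot.
House 3's sport must be hockey (nothing else left).
By clue 2, the person who makes cookies is in house 3.
Clue 3 places the person who makes brownies in house 2.
House 1 dessert: only pudding fits.
So: house 1 = architect/lacrosse/pudding, house 2 = dentist/soccer/brownies, house 3 = pilot/hockey/cookies.

2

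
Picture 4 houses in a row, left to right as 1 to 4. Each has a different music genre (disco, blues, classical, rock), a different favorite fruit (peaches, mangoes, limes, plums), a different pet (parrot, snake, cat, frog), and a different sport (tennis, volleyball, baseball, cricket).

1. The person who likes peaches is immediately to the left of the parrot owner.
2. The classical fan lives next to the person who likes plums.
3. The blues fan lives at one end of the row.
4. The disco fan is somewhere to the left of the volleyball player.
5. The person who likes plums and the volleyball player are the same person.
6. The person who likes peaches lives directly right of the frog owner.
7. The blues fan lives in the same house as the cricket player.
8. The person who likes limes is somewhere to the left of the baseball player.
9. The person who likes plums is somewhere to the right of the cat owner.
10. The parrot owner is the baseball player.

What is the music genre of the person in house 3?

The blues fan is narrowed to house 1 or 4; consider each.
Placing it in house 4 leads to a contradiction, so it's in house 1.
By clue 7, the cricket player is in house 1.
House 2 sport: only tennis fits.
The disco fan is narrowed to house 2 or 3; consider each.
Placing it in house 3 leads to a contradiction, so it's in house 2.
The classical fan is narrowed to house 3 or 4; consider each.
Placing it in house 4 leads to a contradiction, so it's in house 3.
By clue 2, the person who likes plums is in house 4.
The volleyball player is in house 4 (clue 5).
The only music genre still possible for house 4 is rock.
House 3's sport must be baseball (nothing else left).
The parrot owner is in house 3 (clue 10).
So house 4 gets snake for pet.
From clue 1, the person who likes peaches must be in house 2.
By clue 6, the frog owner is in house 1.
The only favorite fruit still possible for house 1 is limes.
So house 3 gets mangoes for favorite fruit.
The only pet still possible for house 2 is cat.
So: house 1 = blues/limes/frog/cricket, house 2 = disco/peaches/cat/tennis, house 3 = classical/mangoes/parrot/baseball, house 4 = rock/plums/snake/volleyball.

classical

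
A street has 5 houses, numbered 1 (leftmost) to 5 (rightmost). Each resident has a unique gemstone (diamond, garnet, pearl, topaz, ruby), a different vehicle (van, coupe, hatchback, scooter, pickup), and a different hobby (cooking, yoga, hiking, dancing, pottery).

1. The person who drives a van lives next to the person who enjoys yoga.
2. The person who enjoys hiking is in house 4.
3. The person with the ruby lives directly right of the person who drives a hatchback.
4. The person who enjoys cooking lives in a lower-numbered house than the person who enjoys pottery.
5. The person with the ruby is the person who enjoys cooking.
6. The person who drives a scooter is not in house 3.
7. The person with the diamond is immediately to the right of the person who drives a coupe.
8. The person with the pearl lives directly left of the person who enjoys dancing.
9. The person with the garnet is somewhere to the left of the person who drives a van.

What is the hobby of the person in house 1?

Clue 2: the person who enjoys hiking is in house 4.
That leaves yoga as the hobby for house 1.
From clue 1, the person who drives a van must be in house 2.
From clue 9, the person with the garnet must be in house 1.
The person with the ruby is in house 2 (clue 3).
From clue 3, the person who drives a hatchback must be in house 1.
Clue 5: the person who enjoys cooking is in house 2.
That leaves topaz as the gemstone for house 3.
So house 5 gets diamond for gemstone.
Clue 7 places the person who drives a coupe in house 4.
Clue 8 places the person who enjoys dancing in house 5.
The only gemstone still possible for house 4 is pearl.
That leaves pickup as the vehicle for house 3.
That leaves scooter as the vehicle for house 5.
That leaves pottery as the hobby for house 3.
So: house 1 = garnet/hatchback/yoga, house 2 = ruby/van/cooking, house 3 = topaz/pickup/pottery, house 4 = pearl/coupe/hiking, house 5 = diamond/scooter/dancing.

yoga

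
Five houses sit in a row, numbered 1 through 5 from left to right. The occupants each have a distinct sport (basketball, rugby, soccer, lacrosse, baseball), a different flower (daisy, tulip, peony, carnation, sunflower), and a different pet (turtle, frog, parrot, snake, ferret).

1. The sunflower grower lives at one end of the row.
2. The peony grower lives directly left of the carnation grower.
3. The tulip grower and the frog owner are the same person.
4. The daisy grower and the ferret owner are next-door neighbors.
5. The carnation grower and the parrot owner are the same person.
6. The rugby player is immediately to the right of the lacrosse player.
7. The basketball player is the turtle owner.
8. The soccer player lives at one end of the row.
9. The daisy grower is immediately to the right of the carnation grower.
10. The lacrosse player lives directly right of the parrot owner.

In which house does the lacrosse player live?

4

The lacrosse player is narrowed to house 3 or 4; consider each.
Placing it in house 3 leads to a contradiction, so it's in house 4.
From clue 6, the rugby player must be in house 5.
The parrot owner is in house 3 (clue 10).
House 1's sport must be soccer (nothing else left).
Clue 5: the carnation grower is in house 3.
Clue 7: the basketball player is in house 2.
The turtle owner is in house 2 (clue 7).
Clue 9: the daisy grower is in house 4.
That leaves baseball as the sport for house 3.
The peony grower is in house 2 (clue 2).
By clue 4, the ferret owner is in house 5.
That leaves snake as the pet for house 4.
Clue 3: the tulip grower is in house 1.
That leaves sunflower as the flower for house 5.
So house 1 gets frog for pet.
So: house 1 = soccer/tulip/frog, house 2 = basketball/peony/turtle, house 3 = baseball/carnation/parrot, house 4 = lacrosse/daisy/snake, house 5 = rugby/sunflower/ferret.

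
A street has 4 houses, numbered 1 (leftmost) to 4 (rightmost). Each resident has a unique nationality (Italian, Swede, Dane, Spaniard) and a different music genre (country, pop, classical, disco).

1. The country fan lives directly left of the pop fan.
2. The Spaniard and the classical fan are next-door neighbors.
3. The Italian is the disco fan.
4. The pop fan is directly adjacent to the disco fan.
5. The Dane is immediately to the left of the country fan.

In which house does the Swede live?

3

The only music genre still possible for house 1 is classical.
The Spaniard is in house 2 (clue 2).
By clue 5, the country fan is in house 2.
The only nationality still possible for house 1 is Dane.
By clue 1, the pop fan is in house 3.
Clue 4 places the disco fan in house 4.
The Italian is in house 4 (clue 3).
House 3's nationality must be Swede (nothing else left).
So: house 1 = Dane/classical, house 2 = Spaniard/country, house 3 = Swede/pop, house 4 = Italian/disco.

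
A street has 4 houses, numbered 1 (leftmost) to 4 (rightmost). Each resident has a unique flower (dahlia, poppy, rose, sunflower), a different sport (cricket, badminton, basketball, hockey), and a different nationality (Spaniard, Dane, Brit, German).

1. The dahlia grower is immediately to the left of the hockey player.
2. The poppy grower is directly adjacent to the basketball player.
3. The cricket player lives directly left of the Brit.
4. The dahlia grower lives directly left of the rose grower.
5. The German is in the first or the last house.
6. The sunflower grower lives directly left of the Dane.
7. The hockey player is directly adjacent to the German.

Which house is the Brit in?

So house 4 gets poppy for flower.
By clue 2, the basketball player is in house 3.
So house 2 gets hockey for sport.
The only sport still possible for house 4 is badminton.
Clue 1 places the dahlia grower in house 1.
Clue 3 places the Brit in house 2.
Clue 4 places the rose grower in house 2.
The German is in house 1 (clue 7).
So house 3 gets sunflower for flower.
House 1 sport: only cricket fits.
From clue 6, the Dane must be in house 4.
That leaves Spaniard as the nationality for house 3.
So: house 1 = dahlia/cricket/German, house 2 = rose/hockey/Brit, house 3 = sunflower/basketball/Spaniard, house 4 = poppy/badminton/Dane.

2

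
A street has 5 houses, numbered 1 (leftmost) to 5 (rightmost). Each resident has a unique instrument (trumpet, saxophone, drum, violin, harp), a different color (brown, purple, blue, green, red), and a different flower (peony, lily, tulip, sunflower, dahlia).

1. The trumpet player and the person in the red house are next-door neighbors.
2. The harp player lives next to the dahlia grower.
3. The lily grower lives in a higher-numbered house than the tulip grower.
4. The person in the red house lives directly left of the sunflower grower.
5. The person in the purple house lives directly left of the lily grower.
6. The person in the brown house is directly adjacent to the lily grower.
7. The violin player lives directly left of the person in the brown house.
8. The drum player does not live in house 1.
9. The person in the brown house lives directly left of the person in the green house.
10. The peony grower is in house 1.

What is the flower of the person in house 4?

By clue 10, the peony grower is in house 1.
The violin player is narrowed to house 1 or 2 or 3; consider each.
Placing it in house 1 and house 2 leads to a contradiction, so it's in house 3.
By clue 7, the person in the brown house is in house 4.
Clue 9 places the person in the green house in house 5.
The lily grower is in house 3 (clue 6).
So house 5 gets dahlia for flower.
From clue 2, the harp player must be in house 4.
From clue 3, the tulip grower must be in house 2.
The person in the purple house is in house 2 (clue 5).
That leaves sunflower as the flower for house 4.
Clue 1: the trumpet player is in house 2.
From clue 4, the person in the red house must be in house 3.
The only instrument still possible for house 1 is saxophone.
That leaves drum as the instrument for house 5.
House 1's color must be blue (nothing else left).
So: house 1 = saxophone/blue/peony, house 2 = trumpet/purple/tulip, house 3 = violin/red/lily, house 4 = harp/brown/sunflower, house 5 = drum/green/dahlia.

sunflower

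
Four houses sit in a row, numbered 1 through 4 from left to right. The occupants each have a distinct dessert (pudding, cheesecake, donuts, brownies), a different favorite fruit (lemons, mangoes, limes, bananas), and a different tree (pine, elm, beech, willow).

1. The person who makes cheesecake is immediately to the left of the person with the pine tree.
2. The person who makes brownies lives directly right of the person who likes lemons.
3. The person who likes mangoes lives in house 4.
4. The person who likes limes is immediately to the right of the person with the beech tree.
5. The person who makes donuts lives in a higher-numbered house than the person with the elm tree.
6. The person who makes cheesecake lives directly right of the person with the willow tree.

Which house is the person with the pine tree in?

By clue 3, the person who likes mangoes is in house 4.
The only dessert still possible for house 1 is pudding.
The only tree still possible for house 4 is pine.
From clue 1, the person who makes cheesecake must be in house 3.
The person with the willow tree is in house 2 (clue 6).
That leaves elm as the tree for house 3.
By clue 4, the person who likes limes is in house 2.
By clue 5, the person who makes donuts is in house 4.
The only dessert still possible for house 2 is brownies.
The only tree still possible for house 1 is beech.
From clue 2, the person who likes lemons must be in house 1.
The only favorite fruit still possible for house 3 is bananas.
So: house 1 = pudding/lemons/beech, house 2 = brownies/limes/willow, house 3 = cheesecake/bananas/elm, house 4 = donuts/mangoes/pine.

4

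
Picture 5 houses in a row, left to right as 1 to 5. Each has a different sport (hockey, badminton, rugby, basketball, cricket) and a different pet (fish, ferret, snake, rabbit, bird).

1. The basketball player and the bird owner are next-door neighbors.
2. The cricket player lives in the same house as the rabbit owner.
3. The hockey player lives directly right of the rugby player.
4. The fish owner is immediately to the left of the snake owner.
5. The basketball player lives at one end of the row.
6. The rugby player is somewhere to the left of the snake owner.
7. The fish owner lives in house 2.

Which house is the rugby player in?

From clue 7, the fish owner must be in house 2.
Clue 1 places the basketball player in house 5.
By clue 1, the bird owner is in house 4.
From clue 4, the snake owner must be in house 3.
The cricket player is in house 1 (clue 2).
The rabbit owner is in house 1 (clue 2).
That leaves badminton as the sport for house 4.
That leaves ferret as the pet for house 5.
Clue 3: the hockey player is in house 3.
So house 2 gets rugby for sport.
So: house 1 = cricket/rabbit, house 2 = rugby/fish, house 3 = hockey/snake, house 4 = badminton/bird, house 5 = basketball/ferret.

2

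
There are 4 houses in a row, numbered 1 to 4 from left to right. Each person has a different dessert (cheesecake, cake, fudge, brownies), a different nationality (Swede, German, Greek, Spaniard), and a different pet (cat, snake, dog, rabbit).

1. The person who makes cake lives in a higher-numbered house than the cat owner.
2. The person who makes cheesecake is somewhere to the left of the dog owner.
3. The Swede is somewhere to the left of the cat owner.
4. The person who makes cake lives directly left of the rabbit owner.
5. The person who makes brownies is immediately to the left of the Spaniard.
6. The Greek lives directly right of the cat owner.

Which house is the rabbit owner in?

4

That leaves fudge as the dessert for house 4.
House 1's pet must be snake (nothing else left).
Clue 1 places the person who makes cake in house 3.
By clue 1, the cat owner is in house 2.
Clue 3 places the Swede in house 1.
The rabbit owner is in house 4 (clue 4).
From clue 6, the Greek must be in house 3.
The only pet still possible for house 3 is dog.
The person who makes brownies is in house 1 (clue 5).
Clue 5: the Spaniard is in house 2.
So house 2 gets cheesecake for dessert.
House 4 nationality: only German fits.
So: house 1 = brownies/Swede/snake, house 2 = cheesecake/Spaniard/cat, house 3 = cake/Greek/dog, house 4 = fudge/German/rabbit.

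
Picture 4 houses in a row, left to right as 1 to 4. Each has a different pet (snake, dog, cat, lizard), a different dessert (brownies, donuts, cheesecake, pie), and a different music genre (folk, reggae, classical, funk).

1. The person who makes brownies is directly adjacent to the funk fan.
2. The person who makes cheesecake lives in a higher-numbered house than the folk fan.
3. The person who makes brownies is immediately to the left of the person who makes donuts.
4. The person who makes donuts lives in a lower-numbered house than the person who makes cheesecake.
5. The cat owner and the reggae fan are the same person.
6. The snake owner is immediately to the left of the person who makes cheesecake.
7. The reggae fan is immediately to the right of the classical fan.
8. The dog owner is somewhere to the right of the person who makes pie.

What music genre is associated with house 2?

So house 4 gets cheesecake for dessert.
From clue 6, the snake owner must be in house 3.
That leaves lizard as the pet for house 1.
House 4's music genre must be reggae (nothing else left).
Clue 5 places the cat owner in house 4.
Clue 7 places the classical fan in house 3.
That leaves dog as the pet for house 2.
The person who makes pie is in house 1 (clue 8).
So house 3 gets donuts for dessert.
From clue 1, the funk fan must be in house 1.
So house 2 gets brownies for dessert.
The only music genre still possible for house 2 is folk.
So: house 1 = lizard/pie/funk, house 2 = dog/brownies/folk, house 3 = snake/donuts/classical, house 4 = cat/cheesecake/reggae.

folk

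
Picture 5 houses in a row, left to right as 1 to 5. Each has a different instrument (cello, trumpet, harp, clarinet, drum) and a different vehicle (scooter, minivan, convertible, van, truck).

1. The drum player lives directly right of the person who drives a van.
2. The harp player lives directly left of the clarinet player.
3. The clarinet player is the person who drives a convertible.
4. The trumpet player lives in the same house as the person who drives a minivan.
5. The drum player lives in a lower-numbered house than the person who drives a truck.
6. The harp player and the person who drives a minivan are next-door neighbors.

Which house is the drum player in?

2

The drum player is narrowed to house 2 or 3 or 4; consider each.
Placing it in house 3 and house 4 leads to a contradiction, so it's in house 2.
By clue 1, the person who drives a van is in house 1.
So house 1 gets cello for instrument.
House 2's vehicle must be scooter (nothing else left).
The clarinet player is narrowed to house 4 or 5; consider each.
Placing it in house 4 leads to a contradiction, so it's in house 5.
By clue 2, the harp player is in house 4.
The person who drives a convertible is in house 5 (clue 3).
The only instrument still possible for house 3 is trumpet.
So house 4 gets truck for vehicle.
So house 3 gets minivan for vehicle.
So: house 1 = cello/van, house 2 = drum/scooter, house 3 = trumpet/minivan, house 4 = harp/truck, house 5 = clarinet/convertible.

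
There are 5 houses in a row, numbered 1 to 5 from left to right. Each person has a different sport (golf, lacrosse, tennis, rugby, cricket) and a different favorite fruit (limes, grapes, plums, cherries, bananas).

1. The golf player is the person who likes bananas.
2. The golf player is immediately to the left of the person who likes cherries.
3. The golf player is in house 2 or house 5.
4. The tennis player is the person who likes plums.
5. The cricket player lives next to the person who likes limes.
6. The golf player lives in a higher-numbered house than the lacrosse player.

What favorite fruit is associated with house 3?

cherries

From clue 3, the golf player must be in house 2.
Clue 6: the lacrosse player is in house 1.
Clue 1: the person who likes bananas is in house 2.
Clue 2 places the person who likes cherries in house 3.
House 1 favorite fruit: only grapes fits.
The tennis player is narrowed to house 4 or 5; consider each.
Placing it in house 4 leads to a contradiction, so it's in house 5.
The person who likes plums is in house 5 (clue 4).
That leaves limes as the favorite fruit for house 4.
Clue 5 places the cricket player in house 3.
So house 4 gets rugby for sport.
So: house 1 = lacrosse/grapes, house 2 = golf/bananas, house 3 = cricket/cherries, house 4 = rugby/limes, house 5 = tennis/plums.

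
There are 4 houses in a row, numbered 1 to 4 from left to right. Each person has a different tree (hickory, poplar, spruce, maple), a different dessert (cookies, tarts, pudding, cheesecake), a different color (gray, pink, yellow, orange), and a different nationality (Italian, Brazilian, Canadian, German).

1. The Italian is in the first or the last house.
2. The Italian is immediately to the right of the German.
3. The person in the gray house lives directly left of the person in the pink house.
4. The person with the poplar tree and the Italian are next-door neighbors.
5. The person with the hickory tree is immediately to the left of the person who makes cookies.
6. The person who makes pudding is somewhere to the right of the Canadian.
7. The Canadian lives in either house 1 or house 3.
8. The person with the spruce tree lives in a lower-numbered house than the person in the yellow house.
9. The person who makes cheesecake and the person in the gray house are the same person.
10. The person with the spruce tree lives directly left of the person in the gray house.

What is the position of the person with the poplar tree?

3

Clue 2 places the Italian in house 4.
Clue 2: the German is in house 3.
By clue 4, the person with the poplar tree is in house 3.
House 4's tree must be maple (nothing else left).
That leaves orange as the color for house 1.
House 2's nationality must be Brazilian (nothing else left).
House 1 dessert: only tarts fits.
House 4's dessert must be pudding (nothing else left).
That leaves Canadian as the nationality for house 1.
The person with the hickory tree is narrowed to house 1 or 2; consider each.
Placing it in house 1 leads to a contradiction, so it's in house 2.
The person who makes cookies is in house 3 (clue 5).
House 1's tree must be spruce (nothing else left).
The only dessert still possible for house 2 is cheesecake.
Clue 9 places the person in the gray house in house 2.
The person in the pink house is in house 3 (clue 3).
House 4 color: only yellow fits.
So: house 1 = spruce/tarts/orange/Canadian, house 2 = hickory/cheesecake/gray/Brazilian, house 3 = poplar/cookies/pink/German, house 4 = maple/pudding/yellow/Italian.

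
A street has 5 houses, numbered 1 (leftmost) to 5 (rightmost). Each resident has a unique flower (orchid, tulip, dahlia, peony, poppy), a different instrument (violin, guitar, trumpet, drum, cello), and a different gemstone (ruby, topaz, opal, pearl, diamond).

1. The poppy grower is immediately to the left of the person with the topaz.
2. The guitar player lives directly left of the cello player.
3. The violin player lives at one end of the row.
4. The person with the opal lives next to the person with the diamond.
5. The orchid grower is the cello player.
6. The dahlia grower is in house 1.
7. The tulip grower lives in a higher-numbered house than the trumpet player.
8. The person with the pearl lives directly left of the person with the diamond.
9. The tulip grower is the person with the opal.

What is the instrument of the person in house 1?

Clue 6 places the dahlia grower in house 1.
The violin player is narrowed to house 1 or 5; consider each.
Placing it in house 5 leads to a contradiction, so it's in house 1.
The orchid grower is narrowed to house 3 or 4 or 5; consider each.
Placing it in house 3 and house 4 leads to a contradiction, so it's in house 5.
From clue 5, the cello player must be in house 5.
From clue 2, the guitar player must be in house 4.
The tulip grower is narrowed to house 3 or 4; consider each.
Placing it in house 4 leads to a contradiction, so it's in house 3.
Clue 7: the trumpet player is in house 2.
Clue 9 places the person with the opal in house 3.
So house 3 gets drum for instrument.
Clue 1: the poppy grower is in house 4.
The person with the topaz is in house 5 (clue 1).
From clue 8, the person with the pearl must be in house 1.
From clue 8, the person with the diamond must be in house 2.
House 2's flower must be peony (nothing else left).
House 4 gemstone: only ruby fits.
So: house 1 = dahlia/violin/pearl, house 2 = peony/trumpet/diamond, house 3 = tulip/drum/opal, house 4 = poppy/guitar/ruby, house 5 = orchid/cello/topaz.

violin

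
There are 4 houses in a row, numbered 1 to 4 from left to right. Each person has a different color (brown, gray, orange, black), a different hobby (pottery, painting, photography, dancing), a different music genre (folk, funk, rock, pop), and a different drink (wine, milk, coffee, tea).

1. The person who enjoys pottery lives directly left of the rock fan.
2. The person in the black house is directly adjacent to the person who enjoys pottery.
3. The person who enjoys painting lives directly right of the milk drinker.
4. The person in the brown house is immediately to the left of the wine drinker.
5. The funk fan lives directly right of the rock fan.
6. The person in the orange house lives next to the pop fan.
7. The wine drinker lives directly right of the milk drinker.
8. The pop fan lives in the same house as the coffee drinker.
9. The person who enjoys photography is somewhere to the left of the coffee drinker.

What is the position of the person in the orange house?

3

House 1's music genre must be folk (nothing else left).
The person who enjoys pottery is narrowed to house 1 or 2; consider each.
Placing it in house 2 leads to a contradiction, so it's in house 1.
By clue 1, the rock fan is in house 2.
By clue 2, the person in the black house is in house 2.
Clue 5 places the funk fan in house 3.
House 4's music genre must be pop (nothing else left).
The person in the orange house is in house 3 (clue 6).
Clue 8: the coffee drinker is in house 4.
House 4's color must be gray (nothing else left).
Clue 7: the milk drinker is in house 1.
So house 1 gets brown for color.
That leaves wine as the drink for house 2.
So house 3 gets tea for drink.
The person who enjoys painting is in house 2 (clue 3).
House 3's hobby must be photography (nothing else left).
That leaves dancing as the hobby for house 4.
So: house 1 = brown/pottery/folk/milk, house 2 = black/painting/rock/wine, house 3 = orange/photography/funk/tea, house 4 = gray/dancing/pop/coffee.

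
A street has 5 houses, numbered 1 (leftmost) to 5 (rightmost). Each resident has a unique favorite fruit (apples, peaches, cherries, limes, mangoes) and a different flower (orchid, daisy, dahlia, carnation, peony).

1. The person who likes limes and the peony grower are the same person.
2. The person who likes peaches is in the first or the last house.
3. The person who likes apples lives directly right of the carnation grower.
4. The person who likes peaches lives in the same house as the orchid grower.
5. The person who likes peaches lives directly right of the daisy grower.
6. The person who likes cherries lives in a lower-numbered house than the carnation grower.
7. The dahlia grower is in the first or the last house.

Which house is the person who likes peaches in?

By clue 5, the person who likes peaches is in house 5.
Clue 5: the daisy grower is in house 4.
Clue 4 places the orchid grower in house 5.
House 1's flower must be dahlia (nothing else left).
The person who likes apples is narrowed to house 3 or 4; consider each.
Placing it in house 3 leads to a contradiction, so it's in house 4.
Clue 3: the carnation grower is in house 3.
That leaves peony as the flower for house 2.
By clue 1, the person who likes limes is in house 2.
House 3's favorite fruit must be mangoes (nothing else left).
House 1's favorite fruit must be cherries (nothing else left).
So: house 1 = cherries/dahlia, house 2 = limes/peony, house 3 = mangoes/carnation, house 4 = apples/daisy, house 5 = peaches/orchid.

5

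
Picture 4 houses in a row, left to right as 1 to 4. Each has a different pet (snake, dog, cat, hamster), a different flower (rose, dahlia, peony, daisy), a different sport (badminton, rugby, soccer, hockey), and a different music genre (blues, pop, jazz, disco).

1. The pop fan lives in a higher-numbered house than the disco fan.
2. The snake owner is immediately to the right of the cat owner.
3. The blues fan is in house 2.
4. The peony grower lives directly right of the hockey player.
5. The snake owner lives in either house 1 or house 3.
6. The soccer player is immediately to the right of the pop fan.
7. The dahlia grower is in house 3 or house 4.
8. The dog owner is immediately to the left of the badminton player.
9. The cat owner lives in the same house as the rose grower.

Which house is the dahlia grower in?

3

Clue 3: the blues fan is in house 2.
By clue 5, the snake owner is in house 3.
House 4 pet: only hamster fits.
House 1's music genre must be disco (nothing else left).
That leaves pop as the music genre for house 3.
House 4's music genre must be jazz (nothing else left).
Clue 2: the cat owner is in house 2.
From clue 6, the soccer player must be in house 4.
The rose grower is in house 2 (clue 9).
House 1 pet: only dog fits.
House 1's flower must be daisy (nothing else left).
By clue 8, the badminton player is in house 2.
The only sport still possible for house 1 is rugby.
House 3's sport must be hockey (nothing else left).
Clue 4: the peony grower is in house 4.
House 3's flower must be dahlia (nothing else left).
So: house 1 = dog/daisy/rugby/disco, house 2 = cat/rose/badminton/blues, house 3 = snake/dahlia/hockey/pop, house 4 = hamster/peony/soccer/jazz.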